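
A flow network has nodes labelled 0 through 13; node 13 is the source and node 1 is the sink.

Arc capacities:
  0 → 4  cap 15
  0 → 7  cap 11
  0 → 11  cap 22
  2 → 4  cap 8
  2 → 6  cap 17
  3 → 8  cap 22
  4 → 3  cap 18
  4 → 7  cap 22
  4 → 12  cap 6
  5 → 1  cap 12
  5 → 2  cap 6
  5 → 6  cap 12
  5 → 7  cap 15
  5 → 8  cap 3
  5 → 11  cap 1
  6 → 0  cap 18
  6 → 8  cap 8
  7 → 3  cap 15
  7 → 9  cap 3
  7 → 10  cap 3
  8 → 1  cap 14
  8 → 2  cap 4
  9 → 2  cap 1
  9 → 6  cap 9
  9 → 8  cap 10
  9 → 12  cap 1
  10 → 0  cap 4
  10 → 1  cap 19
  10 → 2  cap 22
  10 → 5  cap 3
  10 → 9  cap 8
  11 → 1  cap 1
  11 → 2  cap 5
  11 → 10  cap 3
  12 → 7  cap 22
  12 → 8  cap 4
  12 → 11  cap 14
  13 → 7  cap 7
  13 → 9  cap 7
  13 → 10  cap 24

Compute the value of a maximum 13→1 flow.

Maximum flow value: 37

augment #1: 13→10→1 bottleneck 19, total now 19
augment #2: 13→9→8→1 bottleneck 7, total now 26
augment #3: 13→10→5→1 bottleneck 3, total now 29
augment #4: 13→7→3→8→1 bottleneck 7, total now 36
augment #5: 13→10→0→11→1 bottleneck 1, total now 37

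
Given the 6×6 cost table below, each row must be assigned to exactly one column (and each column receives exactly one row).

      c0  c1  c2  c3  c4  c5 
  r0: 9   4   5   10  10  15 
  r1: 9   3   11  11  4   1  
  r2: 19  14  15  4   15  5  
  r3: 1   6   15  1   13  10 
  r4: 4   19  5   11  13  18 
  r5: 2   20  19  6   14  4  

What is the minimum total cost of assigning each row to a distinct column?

Minimum assignment cost: 21

optimal assignment: row0→col1 (cost 4), row1→col4 (cost 4), row2→col5 (cost 5), row3→col3 (cost 1), row4→col2 (cost 5), row5→col0 (cost 2)
total = 4 + 4 + 5 + 1 + 5 + 2 = 21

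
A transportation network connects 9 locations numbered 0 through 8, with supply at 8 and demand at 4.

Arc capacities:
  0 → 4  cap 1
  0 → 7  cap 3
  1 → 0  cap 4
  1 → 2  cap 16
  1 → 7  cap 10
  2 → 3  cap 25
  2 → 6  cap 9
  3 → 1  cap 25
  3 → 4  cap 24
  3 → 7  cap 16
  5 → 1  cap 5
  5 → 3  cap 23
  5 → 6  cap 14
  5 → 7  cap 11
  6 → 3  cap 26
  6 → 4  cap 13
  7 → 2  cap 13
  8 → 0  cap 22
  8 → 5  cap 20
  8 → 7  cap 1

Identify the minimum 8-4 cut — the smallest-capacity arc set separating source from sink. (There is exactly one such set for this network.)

Min-cut arcs: {(0,4), (0,7), (8,5), (8,7)} (total capacity 25)

augment #1: 8→0→4 push 1
augment #2: 8→5→3→4 push 20
augment #3: 8→7→2→3→4 push 1
augment #4: 8→0→7→2→3→4 push 3
max flow = 25; residual-reachable set from 8 gives S-side
cut edges (S→T): {(0,4), (0,7), (8,5), (8,7)} total cap 25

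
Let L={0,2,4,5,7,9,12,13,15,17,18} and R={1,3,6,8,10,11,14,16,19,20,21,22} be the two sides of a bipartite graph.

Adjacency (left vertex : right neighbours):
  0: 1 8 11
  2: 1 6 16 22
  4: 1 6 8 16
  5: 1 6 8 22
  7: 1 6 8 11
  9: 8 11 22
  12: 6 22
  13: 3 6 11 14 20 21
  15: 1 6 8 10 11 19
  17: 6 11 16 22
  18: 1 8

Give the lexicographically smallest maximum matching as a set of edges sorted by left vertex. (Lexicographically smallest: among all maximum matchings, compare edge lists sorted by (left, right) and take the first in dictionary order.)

|M| = 8 (so the lex-smallest maximum matching has 8 edges)
process left vertices in ascending order; for each, take the smallest-labelled available neighbour that still permits 8 edges overall, or leave it unmatched if none does
lex-smallest matching: {0-1, 2-6, 4-8, 5-22, 7-11, 13-3, 15-10, 17-16}

Lex-smallest maximum matching: {(0,1), (2,6), (4,8), (5,22), (7,11), (13,3), (15,10), (17,16)}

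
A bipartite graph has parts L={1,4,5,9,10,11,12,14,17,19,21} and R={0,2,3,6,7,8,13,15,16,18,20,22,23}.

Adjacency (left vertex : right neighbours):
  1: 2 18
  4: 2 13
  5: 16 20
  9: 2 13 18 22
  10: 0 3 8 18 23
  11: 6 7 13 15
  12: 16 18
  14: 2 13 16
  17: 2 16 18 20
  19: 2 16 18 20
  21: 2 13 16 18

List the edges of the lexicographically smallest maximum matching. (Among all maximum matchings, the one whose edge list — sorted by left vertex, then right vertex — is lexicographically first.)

|M| = 8 (so the lex-smallest maximum matching has 8 edges)
process left vertices in ascending order; for each, take the smallest-labelled available neighbour that still permits 8 edges overall, or leave it unmatched if none does
lex-smallest matching: {1-2, 4-13, 5-16, 9-22, 10-0, 11-6, 12-18, 17-20}

Lex-smallest maximum matching: {(1,2), (4,13), (5,16), (9,22), (10,0), (11,6), (12,18), (17,20)}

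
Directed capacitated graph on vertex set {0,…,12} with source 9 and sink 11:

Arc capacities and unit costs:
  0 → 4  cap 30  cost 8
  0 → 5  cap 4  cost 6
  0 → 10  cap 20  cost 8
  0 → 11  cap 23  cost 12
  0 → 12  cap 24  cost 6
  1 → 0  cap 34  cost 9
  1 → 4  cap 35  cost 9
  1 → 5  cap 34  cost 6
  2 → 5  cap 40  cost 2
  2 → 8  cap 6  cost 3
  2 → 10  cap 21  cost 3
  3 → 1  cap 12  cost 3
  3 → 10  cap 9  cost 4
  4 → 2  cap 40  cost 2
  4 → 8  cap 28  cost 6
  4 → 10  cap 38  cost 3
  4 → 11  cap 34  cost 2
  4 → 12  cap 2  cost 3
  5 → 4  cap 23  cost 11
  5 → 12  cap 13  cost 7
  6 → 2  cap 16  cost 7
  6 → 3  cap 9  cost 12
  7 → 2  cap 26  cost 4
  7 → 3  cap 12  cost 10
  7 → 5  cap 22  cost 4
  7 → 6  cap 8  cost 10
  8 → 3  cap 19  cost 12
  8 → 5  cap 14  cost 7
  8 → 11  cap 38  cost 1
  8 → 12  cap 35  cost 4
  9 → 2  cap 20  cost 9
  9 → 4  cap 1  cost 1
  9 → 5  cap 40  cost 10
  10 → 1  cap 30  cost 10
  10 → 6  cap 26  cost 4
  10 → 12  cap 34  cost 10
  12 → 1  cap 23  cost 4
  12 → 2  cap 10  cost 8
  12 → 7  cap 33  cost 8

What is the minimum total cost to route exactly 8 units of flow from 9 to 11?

shortest-cost path #1: 9→4→11 push 1 @ unit cost 3 (adds 3)
shortest-cost path #2: 9→2→8→11 push 6 @ unit cost 13 (adds 78)
shortest-cost path #3: 9→5→4→11 push 1 @ unit cost 23 (adds 23)
total cost = 104

Minimum cost for 8 units: 104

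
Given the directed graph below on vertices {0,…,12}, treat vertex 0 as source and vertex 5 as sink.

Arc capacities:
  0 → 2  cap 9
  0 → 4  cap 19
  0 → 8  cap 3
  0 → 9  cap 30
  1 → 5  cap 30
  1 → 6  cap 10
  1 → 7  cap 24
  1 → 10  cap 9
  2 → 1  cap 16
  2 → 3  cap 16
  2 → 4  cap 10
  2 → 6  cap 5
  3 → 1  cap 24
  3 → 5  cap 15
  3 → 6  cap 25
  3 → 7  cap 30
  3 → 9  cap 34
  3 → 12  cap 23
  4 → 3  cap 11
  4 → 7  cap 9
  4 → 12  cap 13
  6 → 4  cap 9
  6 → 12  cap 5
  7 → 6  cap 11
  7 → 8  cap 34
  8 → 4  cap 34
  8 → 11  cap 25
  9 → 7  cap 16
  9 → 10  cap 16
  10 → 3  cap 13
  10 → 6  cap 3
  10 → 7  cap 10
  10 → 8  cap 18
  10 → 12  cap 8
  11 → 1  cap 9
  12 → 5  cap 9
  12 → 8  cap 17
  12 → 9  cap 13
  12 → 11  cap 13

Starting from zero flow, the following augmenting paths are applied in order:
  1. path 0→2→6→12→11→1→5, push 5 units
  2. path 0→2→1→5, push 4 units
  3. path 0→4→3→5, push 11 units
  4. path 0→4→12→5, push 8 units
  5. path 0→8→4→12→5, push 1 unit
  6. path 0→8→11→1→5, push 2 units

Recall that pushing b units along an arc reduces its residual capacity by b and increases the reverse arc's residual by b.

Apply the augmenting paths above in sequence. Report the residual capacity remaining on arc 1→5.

after path 1 (0→2→6→12→11→1→5, push 5): res(1,5)=25
after path 2 (0→2→1→5, push 4): res(1,5)=21
after path 3 (0→4→3→5, push 11): res(1,5)=21
after path 4 (0→4→12→5, push 8): res(1,5)=21
after path 5 (0→8→4→12→5, push 1): res(1,5)=21
after path 6 (0→8→11→1→5, push 2): res(1,5)=19

Residual capacity of (1,5): 19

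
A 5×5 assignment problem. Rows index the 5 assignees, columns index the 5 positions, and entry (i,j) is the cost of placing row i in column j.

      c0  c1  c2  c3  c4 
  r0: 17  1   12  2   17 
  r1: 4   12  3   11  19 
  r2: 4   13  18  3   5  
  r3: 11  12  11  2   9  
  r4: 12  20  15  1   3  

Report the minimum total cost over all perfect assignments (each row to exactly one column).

optimal assignment: row0→col1 (cost 1), row1→col2 (cost 3), row2→col0 (cost 4), row3→col3 (cost 2), row4→col4 (cost 3)
total = 1 + 3 + 4 + 2 + 3 = 13

Minimum assignment cost: 13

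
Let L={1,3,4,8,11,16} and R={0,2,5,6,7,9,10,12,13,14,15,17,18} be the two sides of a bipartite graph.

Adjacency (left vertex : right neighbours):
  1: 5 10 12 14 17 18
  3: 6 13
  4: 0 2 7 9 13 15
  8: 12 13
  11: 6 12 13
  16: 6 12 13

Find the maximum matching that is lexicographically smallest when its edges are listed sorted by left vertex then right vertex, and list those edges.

|M| = 5 (so the lex-smallest maximum matching has 5 edges)
process left vertices in ascending order; for each, take the smallest-labelled available neighbour that still permits 5 edges overall, or leave it unmatched if none does
lex-smallest matching: {1-5, 3-6, 4-0, 8-12, 11-13}

Lex-smallest maximum matching: {(1,5), (3,6), (4,0), (8,12), (11,13)}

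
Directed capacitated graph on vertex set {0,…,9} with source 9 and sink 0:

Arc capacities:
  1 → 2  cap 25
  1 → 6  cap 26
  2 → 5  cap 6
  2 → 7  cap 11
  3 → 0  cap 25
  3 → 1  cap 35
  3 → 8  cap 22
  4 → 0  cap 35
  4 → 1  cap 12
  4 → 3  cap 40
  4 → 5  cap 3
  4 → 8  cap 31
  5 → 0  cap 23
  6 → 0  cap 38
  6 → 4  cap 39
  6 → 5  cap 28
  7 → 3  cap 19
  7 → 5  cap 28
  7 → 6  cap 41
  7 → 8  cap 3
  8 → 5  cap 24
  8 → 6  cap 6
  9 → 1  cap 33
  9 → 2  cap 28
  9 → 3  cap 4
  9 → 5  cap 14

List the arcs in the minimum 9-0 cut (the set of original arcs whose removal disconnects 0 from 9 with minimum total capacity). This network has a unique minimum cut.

augment #1: 9→3→0 push 4
augment #2: 9→5→0 push 14
augment #3: 9→1→6→0 push 26
augment #4: 9→2→5→0 push 6
augment #5: 9→2→7→3→0 push 11
max flow = 61; residual-reachable set from 9 gives S-side
cut edges (S→T): {(1,6), (2,5), (2,7), (9,3), (9,5)} total cap 61

Min-cut arcs: {(1,6), (2,5), (2,7), (9,3), (9,5)} (total capacity 61)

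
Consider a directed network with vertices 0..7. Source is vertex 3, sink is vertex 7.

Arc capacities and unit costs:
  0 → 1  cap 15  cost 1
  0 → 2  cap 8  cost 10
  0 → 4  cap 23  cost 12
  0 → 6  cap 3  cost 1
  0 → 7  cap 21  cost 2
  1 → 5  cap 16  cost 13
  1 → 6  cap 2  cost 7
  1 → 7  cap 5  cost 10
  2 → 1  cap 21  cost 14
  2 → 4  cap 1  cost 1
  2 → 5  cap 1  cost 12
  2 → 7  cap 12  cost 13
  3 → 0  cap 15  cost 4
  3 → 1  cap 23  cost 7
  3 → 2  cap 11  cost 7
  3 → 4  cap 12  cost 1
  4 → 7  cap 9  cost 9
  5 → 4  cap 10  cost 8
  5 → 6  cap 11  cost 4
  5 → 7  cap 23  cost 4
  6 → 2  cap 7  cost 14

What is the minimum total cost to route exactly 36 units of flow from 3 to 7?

Minimum cost for 36 units: 405

shortest-cost path #1: 3→0→7 push 15 @ unit cost 6 (adds 90)
shortest-cost path #2: 3→4→7 push 9 @ unit cost 10 (adds 90)
shortest-cost path #3: 3→1→7 push 5 @ unit cost 17 (adds 85)
shortest-cost path #4: 3→2→7 push 7 @ unit cost 20 (adds 140)
total cost = 405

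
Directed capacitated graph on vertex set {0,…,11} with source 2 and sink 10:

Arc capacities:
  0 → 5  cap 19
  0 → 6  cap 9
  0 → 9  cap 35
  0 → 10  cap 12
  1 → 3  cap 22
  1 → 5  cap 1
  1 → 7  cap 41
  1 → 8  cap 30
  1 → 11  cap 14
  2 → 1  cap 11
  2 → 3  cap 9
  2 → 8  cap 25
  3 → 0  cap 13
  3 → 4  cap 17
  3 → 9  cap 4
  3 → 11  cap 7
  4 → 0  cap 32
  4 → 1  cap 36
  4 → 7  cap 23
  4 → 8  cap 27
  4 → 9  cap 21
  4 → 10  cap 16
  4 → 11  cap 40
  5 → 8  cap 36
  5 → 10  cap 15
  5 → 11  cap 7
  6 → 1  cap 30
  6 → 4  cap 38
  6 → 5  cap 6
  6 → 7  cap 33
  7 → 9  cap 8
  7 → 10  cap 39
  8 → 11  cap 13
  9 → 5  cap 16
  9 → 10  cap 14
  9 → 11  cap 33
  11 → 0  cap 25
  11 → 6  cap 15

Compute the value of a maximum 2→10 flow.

Maximum flow value: 33

augment #1: 2→1→5→10 bottleneck 1, total now 1
augment #2: 2→1→7→10 bottleneck 10, total now 11
augment #3: 2→3→0→10 bottleneck 9, total now 20
augment #4: 2→8→11→0→10 bottleneck 3, total now 23
augment #5: 2→8→11→0→5→10 bottleneck 10, total now 33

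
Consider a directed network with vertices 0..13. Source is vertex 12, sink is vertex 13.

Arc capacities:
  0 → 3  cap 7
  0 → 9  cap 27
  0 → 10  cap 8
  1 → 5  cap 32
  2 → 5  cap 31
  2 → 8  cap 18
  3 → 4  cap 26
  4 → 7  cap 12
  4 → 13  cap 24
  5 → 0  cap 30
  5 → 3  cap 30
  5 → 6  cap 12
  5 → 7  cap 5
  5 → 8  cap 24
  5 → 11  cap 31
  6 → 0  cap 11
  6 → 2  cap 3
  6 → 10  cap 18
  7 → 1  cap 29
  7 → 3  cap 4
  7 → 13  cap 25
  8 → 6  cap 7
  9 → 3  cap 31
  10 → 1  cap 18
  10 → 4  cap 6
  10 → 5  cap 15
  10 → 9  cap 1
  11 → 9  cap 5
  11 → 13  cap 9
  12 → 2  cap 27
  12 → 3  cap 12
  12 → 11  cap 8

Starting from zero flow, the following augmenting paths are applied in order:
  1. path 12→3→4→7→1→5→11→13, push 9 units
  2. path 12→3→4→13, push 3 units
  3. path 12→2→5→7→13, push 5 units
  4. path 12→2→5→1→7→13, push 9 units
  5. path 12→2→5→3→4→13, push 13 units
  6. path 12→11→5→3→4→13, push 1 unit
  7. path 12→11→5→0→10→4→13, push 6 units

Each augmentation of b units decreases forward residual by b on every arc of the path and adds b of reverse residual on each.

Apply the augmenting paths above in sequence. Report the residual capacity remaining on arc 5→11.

after path 1 (12→3→4→7→1→5→11→13, push 9): res(5,11)=22
after path 2 (12→3→4→13, push 3): res(5,11)=22
after path 3 (12→2→5→7→13, push 5): res(5,11)=22
after path 4 (12→2→5→1→7→13, push 9): res(5,11)=22
after path 5 (12→2→5→3→4→13, push 13): res(5,11)=22
after path 6 (12→11→5→3→4→13, push 1): res(5,11)=23
after path 7 (12→11→5→0→10→4→13, push 6): res(5,11)=29

Residual capacity of (5,11): 29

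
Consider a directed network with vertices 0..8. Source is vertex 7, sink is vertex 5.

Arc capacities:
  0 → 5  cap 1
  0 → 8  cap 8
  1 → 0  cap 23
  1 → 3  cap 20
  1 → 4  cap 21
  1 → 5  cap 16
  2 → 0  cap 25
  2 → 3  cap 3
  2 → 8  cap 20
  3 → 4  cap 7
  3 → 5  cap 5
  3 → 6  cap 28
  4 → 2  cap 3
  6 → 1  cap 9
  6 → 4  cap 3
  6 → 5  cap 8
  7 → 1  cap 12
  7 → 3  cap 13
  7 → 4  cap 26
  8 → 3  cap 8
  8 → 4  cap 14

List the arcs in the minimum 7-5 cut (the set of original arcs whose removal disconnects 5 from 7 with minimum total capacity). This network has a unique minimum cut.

Min-cut arcs: {(4,2), (7,1), (7,3)} (total capacity 28)

augment #1: 7→1→5 push 12
augment #2: 7→3→5 push 5
augment #3: 7→3→6→5 push 8
augment #4: 7→4→2→0→5 push 1
augment #5: 7→4→2→3→6→1→5 push 2
max flow = 28; residual-reachable set from 7 gives S-side
cut edges (S→T): {(4,2), (7,1), (7,3)} total cap 28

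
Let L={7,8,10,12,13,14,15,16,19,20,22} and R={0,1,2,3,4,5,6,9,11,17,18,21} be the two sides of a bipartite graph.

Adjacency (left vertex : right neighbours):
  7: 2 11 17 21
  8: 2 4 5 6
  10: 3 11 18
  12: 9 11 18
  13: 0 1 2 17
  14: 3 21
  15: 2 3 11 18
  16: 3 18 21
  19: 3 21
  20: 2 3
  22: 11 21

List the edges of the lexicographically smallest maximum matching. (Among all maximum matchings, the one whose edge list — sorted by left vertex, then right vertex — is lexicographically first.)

|M| = 9 (so the lex-smallest maximum matching has 9 edges)
process left vertices in ascending order; for each, take the smallest-labelled available neighbour that still permits 9 edges overall, or leave it unmatched if none does
lex-smallest matching: {7-17, 8-4, 10-3, 12-9, 13-0, 14-21, 15-2, 16-18, 22-11}

Lex-smallest maximum matching: {(7,17), (8,4), (10,3), (12,9), (13,0), (14,21), (15,2), (16,18), (22,11)}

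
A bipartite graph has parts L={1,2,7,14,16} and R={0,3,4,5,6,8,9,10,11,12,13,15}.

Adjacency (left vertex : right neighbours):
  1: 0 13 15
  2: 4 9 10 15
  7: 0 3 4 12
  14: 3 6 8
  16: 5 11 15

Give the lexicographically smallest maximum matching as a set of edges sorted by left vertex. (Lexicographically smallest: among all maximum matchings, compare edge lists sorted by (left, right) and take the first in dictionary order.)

Lex-smallest maximum matching: {(1,0), (2,4), (7,3), (14,6), (16,5)}

|M| = 5 (so the lex-smallest maximum matching has 5 edges)
process left vertices in ascending order; for each, take the smallest-labelled available neighbour that still permits 5 edges overall, or leave it unmatched if none does
lex-smallest matching: {1-0, 2-4, 7-3, 14-6, 16-5}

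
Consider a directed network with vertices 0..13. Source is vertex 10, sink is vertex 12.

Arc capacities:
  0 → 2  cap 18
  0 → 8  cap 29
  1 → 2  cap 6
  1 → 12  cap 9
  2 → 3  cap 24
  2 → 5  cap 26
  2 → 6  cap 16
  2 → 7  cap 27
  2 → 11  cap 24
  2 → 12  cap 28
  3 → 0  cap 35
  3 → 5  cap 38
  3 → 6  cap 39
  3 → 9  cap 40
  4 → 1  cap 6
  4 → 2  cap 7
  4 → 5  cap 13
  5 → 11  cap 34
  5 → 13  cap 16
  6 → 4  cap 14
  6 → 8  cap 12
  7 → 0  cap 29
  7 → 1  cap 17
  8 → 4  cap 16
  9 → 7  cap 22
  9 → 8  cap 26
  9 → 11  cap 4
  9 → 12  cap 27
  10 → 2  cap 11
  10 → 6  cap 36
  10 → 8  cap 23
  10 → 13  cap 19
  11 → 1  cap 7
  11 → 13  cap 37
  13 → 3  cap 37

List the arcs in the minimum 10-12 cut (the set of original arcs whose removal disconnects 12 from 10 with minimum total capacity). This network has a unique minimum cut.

Min-cut arcs: {(4,1), (4,2), (4,5), (10,2), (10,13)} (total capacity 56)

augment #1: 10→2→12 push 11
augment #2: 10→6→4→1→12 push 6
augment #3: 10→6→4→2→12 push 7
augment #4: 10→13→3→9→12 push 19
augment #5: 10→6→4→5→11→1→12 push 1
augment #6: 10→8→4→5→11→1→12 push 2
augment #7: 10→8→4→5→11→1→2→12 push 4
augment #8: 10→8→4→5→13→3→9→12 push 6
max flow = 56; residual-reachable set from 10 gives S-side
cut edges (S→T): {(4,1), (4,2), (4,5), (10,2), (10,13)} total cap 56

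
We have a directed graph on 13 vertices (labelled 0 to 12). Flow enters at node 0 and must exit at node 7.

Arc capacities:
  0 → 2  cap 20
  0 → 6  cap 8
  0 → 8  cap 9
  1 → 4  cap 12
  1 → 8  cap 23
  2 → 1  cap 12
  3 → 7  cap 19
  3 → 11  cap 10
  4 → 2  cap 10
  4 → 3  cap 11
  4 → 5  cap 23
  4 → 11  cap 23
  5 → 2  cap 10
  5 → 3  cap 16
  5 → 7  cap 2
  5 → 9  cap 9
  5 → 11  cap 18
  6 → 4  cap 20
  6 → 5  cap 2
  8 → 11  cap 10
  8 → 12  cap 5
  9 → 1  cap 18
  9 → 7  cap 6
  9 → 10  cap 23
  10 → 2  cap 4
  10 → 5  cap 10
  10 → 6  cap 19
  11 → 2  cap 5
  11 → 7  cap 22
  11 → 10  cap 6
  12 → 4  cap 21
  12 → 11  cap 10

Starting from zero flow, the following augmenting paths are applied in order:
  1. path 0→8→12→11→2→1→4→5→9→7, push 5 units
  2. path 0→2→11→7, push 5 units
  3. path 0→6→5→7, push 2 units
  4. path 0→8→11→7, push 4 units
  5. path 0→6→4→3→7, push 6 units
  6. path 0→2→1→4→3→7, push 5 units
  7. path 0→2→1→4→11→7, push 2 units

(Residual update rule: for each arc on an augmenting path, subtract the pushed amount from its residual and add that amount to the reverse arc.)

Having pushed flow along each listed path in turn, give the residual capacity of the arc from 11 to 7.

Residual capacity of (11,7): 11

after path 1 (0→8→12→11→2→1→4→5→9→7, push 5): res(11,7)=22
after path 2 (0→2→11→7, push 5): res(11,7)=17
after path 3 (0→6→5→7, push 2): res(11,7)=17
after path 4 (0→8→11→7, push 4): res(11,7)=13
after path 5 (0→6→4→3→7, push 6): res(11,7)=13
after path 6 (0→2→1→4→3→7, push 5): res(11,7)=13
after path 7 (0→2→1→4→11→7, push 2): res(11,7)=11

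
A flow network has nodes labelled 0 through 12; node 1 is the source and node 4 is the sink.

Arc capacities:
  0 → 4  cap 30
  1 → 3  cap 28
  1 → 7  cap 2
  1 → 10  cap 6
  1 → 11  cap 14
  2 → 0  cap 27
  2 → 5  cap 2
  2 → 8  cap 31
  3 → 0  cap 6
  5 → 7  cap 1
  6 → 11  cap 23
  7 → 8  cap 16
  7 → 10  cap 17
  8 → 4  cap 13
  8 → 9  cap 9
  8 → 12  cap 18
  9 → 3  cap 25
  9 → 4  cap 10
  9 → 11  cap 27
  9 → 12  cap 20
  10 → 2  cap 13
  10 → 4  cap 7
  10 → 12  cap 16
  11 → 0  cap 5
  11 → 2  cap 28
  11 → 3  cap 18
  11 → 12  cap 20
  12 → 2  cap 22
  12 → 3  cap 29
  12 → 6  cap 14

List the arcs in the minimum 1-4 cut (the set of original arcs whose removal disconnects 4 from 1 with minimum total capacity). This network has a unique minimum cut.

augment #1: 1→10→4 push 6
augment #2: 1→3→0→4 push 6
augment #3: 1→7→8→4 push 2
augment #4: 1→11→0→4 push 5
augment #5: 1→11→2→0→4 push 9
max flow = 28; residual-reachable set from 1 gives S-side
cut edges (S→T): {(1,7), (1,10), (1,11), (3,0)} total cap 28

Min-cut arcs: {(1,7), (1,10), (1,11), (3,0)} (total capacity 28)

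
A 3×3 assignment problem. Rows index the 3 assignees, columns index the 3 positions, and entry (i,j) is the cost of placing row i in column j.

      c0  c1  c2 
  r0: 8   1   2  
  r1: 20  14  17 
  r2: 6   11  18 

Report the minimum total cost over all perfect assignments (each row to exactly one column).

Minimum assignment cost: 22

optimal assignment: row0→col2 (cost 2), row1→col1 (cost 14), row2→col0 (cost 6)
total = 2 + 14 + 6 = 22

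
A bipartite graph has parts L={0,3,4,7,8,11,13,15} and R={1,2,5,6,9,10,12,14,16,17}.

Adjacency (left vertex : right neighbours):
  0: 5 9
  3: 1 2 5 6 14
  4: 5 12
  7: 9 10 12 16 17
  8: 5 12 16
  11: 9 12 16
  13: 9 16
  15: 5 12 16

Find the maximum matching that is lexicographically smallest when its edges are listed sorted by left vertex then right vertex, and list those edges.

Lex-smallest maximum matching: {(0,5), (3,1), (4,12), (7,10), (8,16), (11,9)}

|M| = 6 (so the lex-smallest maximum matching has 6 edges)
process left vertices in ascending order; for each, take the smallest-labelled available neighbour that still permits 6 edges overall, or leave it unmatched if none does
lex-smallest matching: {0-5, 3-1, 4-12, 7-10, 8-16, 11-9}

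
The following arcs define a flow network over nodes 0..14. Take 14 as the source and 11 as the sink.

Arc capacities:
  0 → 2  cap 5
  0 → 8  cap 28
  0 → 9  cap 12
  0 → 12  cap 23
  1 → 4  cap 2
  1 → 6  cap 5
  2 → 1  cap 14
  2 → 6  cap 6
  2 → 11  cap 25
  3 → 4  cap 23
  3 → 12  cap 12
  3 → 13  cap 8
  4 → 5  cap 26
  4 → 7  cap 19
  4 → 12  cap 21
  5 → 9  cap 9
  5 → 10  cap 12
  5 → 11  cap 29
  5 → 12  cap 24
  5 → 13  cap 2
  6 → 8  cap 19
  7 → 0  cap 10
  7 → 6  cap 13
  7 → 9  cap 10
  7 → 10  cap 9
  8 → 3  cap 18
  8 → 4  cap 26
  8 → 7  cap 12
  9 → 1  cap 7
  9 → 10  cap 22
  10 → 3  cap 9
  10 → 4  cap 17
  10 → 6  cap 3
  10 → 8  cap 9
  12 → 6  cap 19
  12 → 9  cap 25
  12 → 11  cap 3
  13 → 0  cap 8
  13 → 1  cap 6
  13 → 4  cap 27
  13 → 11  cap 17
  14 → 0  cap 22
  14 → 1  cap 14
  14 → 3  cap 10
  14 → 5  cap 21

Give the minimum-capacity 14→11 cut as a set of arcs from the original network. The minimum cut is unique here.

augment #1: 14→5→11 push 21
augment #2: 14→0→2→11 push 5
augment #3: 14→0→12→11 push 3
augment #4: 14→3→13→11 push 8
augment #5: 14→1→4→5→11 push 2
augment #6: 14→3→4→5→11 push 2
augment #7: 14→0→8→4→5→11 push 4
augment #8: 14→0→8→4→5→13→11 push 2
max flow = 47; residual-reachable set from 14 gives S-side
cut edges (S→T): {(0,2), (3,13), (5,11), (5,13), (12,11)} total cap 47

Min-cut arcs: {(0,2), (3,13), (5,11), (5,13), (12,11)} (total capacity 47)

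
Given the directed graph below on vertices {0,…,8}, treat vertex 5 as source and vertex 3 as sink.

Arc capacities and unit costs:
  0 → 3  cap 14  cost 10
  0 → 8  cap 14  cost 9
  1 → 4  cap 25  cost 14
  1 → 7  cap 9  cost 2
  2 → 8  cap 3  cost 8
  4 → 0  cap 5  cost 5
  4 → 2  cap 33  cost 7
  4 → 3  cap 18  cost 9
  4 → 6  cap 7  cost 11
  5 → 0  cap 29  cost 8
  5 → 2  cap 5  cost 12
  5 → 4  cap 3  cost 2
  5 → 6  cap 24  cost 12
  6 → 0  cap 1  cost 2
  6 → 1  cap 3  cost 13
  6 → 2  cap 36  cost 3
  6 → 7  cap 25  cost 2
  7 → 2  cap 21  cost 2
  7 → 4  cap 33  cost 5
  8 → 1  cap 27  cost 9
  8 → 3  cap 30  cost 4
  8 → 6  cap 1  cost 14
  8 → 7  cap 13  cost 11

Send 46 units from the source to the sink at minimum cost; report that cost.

shortest-cost path #1: 5→4→3 push 3 @ unit cost 11 (adds 33)
shortest-cost path #2: 5→0→3 push 14 @ unit cost 18 (adds 252)
shortest-cost path #3: 5→0→8→3 push 14 @ unit cost 21 (adds 294)
shortest-cost path #4: 5→2→8→3 push 3 @ unit cost 24 (adds 72)
shortest-cost path #5: 5→6→7→4→3 push 12 @ unit cost 28 (adds 336)
total cost = 987

Minimum cost for 46 units: 987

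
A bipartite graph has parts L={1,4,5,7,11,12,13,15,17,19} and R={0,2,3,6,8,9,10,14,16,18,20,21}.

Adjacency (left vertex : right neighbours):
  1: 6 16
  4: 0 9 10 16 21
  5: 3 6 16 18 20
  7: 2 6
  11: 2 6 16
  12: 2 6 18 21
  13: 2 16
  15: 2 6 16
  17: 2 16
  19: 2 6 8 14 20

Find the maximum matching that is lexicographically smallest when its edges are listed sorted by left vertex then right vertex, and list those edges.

Lex-smallest maximum matching: {(1,6), (4,0), (5,3), (7,2), (11,16), (12,18), (19,8)}

|M| = 7 (so the lex-smallest maximum matching has 7 edges)
process left vertices in ascending order; for each, take the smallest-labelled available neighbour that still permits 7 edges overall, or leave it unmatched if none does
lex-smallest matching: {1-6, 4-0, 5-3, 7-2, 11-16, 12-18, 19-8}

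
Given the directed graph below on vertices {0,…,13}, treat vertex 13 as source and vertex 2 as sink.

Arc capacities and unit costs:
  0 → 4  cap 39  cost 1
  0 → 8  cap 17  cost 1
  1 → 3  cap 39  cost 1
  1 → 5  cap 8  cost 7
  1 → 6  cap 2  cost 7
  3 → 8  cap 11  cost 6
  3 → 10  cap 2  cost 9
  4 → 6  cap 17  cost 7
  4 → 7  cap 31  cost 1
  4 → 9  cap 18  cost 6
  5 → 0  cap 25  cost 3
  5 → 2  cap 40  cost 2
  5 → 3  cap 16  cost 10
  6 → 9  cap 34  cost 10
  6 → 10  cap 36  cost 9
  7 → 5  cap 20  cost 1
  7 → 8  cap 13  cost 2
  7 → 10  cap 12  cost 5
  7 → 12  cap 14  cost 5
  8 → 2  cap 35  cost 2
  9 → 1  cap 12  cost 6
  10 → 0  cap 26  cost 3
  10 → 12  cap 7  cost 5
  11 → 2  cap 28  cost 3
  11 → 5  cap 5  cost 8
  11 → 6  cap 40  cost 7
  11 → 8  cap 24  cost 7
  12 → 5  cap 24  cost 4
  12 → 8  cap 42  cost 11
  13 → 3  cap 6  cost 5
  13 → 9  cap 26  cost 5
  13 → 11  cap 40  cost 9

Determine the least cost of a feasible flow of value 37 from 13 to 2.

shortest-cost path #1: 13→11→2 push 28 @ unit cost 12 (adds 336)
shortest-cost path #2: 13→3→8→2 push 6 @ unit cost 13 (adds 78)
shortest-cost path #3: 13→11→8→2 push 3 @ unit cost 18 (adds 54)
total cost = 468

Minimum cost for 37 units: 468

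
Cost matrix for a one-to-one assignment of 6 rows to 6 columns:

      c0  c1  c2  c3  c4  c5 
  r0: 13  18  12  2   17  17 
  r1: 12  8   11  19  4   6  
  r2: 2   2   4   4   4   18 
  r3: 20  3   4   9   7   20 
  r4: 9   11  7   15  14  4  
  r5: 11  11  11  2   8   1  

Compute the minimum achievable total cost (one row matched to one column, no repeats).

optimal assignment: row0→col3 (cost 2), row1→col4 (cost 4), row2→col0 (cost 2), row3→col1 (cost 3), row4→col2 (cost 7), row5→col5 (cost 1)
total = 2 + 4 + 2 + 3 + 7 + 1 = 19

Minimum assignment cost: 19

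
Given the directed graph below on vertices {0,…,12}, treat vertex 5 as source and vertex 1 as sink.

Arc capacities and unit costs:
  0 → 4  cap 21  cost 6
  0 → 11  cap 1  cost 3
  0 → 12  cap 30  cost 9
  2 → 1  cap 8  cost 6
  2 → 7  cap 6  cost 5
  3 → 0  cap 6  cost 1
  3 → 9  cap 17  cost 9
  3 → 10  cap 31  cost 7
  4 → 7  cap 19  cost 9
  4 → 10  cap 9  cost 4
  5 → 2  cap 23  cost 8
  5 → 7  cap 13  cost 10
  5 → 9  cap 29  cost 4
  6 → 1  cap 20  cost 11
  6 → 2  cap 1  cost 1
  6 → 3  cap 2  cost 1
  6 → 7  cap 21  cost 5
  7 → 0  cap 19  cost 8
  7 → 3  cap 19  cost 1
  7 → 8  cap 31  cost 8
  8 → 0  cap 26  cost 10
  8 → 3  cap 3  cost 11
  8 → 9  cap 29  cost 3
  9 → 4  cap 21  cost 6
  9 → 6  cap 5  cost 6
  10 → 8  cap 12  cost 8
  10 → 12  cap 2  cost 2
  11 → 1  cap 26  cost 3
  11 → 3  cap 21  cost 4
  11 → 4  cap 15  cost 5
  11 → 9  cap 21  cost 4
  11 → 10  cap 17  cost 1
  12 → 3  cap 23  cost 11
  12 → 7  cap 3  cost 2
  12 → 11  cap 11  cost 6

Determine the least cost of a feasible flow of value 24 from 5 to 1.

shortest-cost path #1: 5→2→1 push 8 @ unit cost 14 (adds 112)
shortest-cost path #2: 5→7→3→0→11→1 push 1 @ unit cost 18 (adds 18)
shortest-cost path #3: 5→9→6→1 push 5 @ unit cost 21 (adds 105)
shortest-cost path #4: 5→9→4→10→12→11→1 push 2 @ unit cost 25 (adds 50)
shortest-cost path #5: 5→7→3→0→12→11→1 push 5 @ unit cost 30 (adds 150)
shortest-cost path #6: 5→7→0→12→11→1 push 3 @ unit cost 36 (adds 108)
total cost = 543

Minimum cost for 24 units: 543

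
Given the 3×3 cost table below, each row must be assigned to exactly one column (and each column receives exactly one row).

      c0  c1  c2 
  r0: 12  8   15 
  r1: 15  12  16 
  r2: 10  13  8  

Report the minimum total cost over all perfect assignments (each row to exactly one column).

optimal assignment: row0→col1 (cost 8), row1→col0 (cost 15), row2→col2 (cost 8)
total = 8 + 15 + 8 = 31

Minimum assignment cost: 31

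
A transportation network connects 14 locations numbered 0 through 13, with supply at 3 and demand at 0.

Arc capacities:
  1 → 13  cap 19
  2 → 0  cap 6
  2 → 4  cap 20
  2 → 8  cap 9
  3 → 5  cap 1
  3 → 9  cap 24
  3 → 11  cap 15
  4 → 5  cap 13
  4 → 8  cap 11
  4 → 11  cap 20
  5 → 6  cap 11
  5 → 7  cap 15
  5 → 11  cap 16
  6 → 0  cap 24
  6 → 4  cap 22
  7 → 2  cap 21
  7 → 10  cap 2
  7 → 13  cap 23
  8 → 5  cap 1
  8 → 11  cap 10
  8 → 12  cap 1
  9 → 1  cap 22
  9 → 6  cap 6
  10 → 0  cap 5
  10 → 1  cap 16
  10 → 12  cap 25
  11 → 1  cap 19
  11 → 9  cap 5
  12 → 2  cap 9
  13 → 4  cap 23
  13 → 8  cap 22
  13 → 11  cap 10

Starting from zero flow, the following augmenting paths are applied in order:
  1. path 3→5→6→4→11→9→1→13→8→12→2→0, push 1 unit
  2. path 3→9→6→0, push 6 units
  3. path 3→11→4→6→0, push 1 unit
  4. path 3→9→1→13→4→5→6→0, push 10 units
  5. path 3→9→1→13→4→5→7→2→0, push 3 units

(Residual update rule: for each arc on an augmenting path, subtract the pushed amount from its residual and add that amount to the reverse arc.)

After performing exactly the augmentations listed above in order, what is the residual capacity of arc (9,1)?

Residual capacity of (9,1): 8

after path 1 (3→5→6→4→11→9→1→13→8→12→2→0, push 1): res(9,1)=21
after path 2 (3→9→6→0, push 6): res(9,1)=21
after path 3 (3→11→4→6→0, push 1): res(9,1)=21
after path 4 (3→9→1→13→4→5→6→0, push 10): res(9,1)=11
after path 5 (3→9→1→13→4→5→7→2→0, push 3): res(9,1)=8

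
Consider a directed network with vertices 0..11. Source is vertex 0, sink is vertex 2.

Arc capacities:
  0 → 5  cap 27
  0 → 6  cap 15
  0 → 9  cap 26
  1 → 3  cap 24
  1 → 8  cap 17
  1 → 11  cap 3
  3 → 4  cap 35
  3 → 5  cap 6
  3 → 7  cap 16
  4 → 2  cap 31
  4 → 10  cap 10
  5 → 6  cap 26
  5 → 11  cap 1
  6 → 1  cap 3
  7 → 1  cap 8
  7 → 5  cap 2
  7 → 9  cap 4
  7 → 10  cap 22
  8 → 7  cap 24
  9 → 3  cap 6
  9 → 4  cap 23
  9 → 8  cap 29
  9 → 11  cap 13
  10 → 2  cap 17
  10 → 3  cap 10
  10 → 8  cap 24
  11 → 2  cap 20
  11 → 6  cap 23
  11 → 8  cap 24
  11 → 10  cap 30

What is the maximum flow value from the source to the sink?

augment #1: 0→5→11→2 bottleneck 1, total now 1
augment #2: 0→9→4→2 bottleneck 23, total now 24
augment #3: 0→9→11→2 bottleneck 3, total now 27
augment #4: 0→6→1→11→2 bottleneck 3, total now 30

Maximum flow value: 30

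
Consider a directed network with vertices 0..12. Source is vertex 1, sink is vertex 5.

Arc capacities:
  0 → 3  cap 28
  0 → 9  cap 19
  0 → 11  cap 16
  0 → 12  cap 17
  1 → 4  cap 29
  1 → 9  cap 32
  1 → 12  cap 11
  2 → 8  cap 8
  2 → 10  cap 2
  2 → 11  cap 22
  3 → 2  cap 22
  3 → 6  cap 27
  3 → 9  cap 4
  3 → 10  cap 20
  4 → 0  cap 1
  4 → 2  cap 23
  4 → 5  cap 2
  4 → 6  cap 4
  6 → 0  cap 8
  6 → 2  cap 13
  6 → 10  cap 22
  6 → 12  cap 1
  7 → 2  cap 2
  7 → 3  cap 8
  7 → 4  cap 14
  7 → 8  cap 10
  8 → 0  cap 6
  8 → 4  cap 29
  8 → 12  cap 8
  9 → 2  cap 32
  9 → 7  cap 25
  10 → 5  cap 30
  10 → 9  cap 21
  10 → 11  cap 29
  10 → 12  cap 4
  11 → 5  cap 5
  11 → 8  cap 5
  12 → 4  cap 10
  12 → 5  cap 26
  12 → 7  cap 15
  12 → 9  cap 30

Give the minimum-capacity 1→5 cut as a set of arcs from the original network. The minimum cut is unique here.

Min-cut arcs: {(1,12), (2,10), (4,0), (4,5), (4,6), (7,3), (8,0), (8,12), (11,5)} (total capacity 47)

augment #1: 1→4→5 push 2
augment #2: 1→12→5 push 11
augment #3: 1→4→0→11→5 push 1
augment #4: 1→4→2→10→5 push 2
augment #5: 1→4→2→11→5 push 4
augment #6: 1→4→6→10→5 push 4
augment #7: 1→4→2→8→12→5 push 8
augment #8: 1→9→7→3→10→5 push 8
augment #9: 1→4→2→11→0→12→5 push 1
augment #10: 1→9→7→8→0→12→5 push 6
max flow = 47; residual-reachable set from 1 gives S-side
cut edges (S→T): {(1,12), (2,10), (4,0), (4,5), (4,6), (7,3), (8,0), (8,12), (11,5)} total cap 47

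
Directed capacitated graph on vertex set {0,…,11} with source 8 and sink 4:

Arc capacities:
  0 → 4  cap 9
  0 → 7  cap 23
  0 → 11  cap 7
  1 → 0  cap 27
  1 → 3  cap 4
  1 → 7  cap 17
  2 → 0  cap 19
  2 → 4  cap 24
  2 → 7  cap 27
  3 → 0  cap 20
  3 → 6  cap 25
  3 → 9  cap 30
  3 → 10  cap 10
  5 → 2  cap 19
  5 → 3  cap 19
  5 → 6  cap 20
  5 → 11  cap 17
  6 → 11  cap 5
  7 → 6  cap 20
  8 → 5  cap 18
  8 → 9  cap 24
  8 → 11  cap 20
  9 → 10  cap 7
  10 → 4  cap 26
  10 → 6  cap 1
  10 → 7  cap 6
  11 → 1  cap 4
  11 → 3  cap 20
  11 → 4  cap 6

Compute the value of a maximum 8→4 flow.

Maximum flow value: 45

augment #1: 8→11→4 bottleneck 6, total now 6
augment #2: 8→5→2→4 bottleneck 18, total now 24
augment #3: 8→9→10→4 bottleneck 7, total now 31
augment #4: 8→11→1→0→4 bottleneck 4, total now 35
augment #5: 8→11→3→0→4 bottleneck 5, total now 40
augment #6: 8→11→3→10→4 bottleneck 5, total now 45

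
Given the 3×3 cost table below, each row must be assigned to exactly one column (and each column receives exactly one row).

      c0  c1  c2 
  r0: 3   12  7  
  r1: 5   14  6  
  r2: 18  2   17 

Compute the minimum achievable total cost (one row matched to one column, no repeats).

optimal assignment: row0→col0 (cost 3), row1→col2 (cost 6), row2→col1 (cost 2)
total = 3 + 6 + 2 = 11

Minimum assignment cost: 11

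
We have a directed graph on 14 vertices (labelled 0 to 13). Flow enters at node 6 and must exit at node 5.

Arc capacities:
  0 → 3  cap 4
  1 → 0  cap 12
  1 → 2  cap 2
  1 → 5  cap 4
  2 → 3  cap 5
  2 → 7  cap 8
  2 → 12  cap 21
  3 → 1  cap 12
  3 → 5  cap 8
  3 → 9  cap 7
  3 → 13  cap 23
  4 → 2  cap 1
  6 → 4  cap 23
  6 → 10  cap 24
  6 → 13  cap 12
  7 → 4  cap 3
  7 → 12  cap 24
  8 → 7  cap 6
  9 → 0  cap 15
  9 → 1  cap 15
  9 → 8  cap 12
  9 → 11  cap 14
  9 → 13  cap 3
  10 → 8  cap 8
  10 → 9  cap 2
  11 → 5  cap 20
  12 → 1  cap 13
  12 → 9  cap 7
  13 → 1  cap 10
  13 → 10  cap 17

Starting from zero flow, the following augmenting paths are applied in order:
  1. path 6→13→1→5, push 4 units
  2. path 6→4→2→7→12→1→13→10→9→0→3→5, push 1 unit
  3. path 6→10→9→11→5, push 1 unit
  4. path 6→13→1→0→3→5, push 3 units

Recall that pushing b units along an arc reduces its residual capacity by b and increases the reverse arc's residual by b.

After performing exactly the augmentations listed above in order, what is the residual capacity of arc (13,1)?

after path 1 (6→13→1→5, push 4): res(13,1)=6
after path 2 (6→4→2→7→12→1→13→10→9→0→3→5, push 1): res(13,1)=7
after path 3 (6→10→9→11→5, push 1): res(13,1)=7
after path 4 (6→13→1→0→3→5, push 3): res(13,1)=4

Residual capacity of (13,1): 4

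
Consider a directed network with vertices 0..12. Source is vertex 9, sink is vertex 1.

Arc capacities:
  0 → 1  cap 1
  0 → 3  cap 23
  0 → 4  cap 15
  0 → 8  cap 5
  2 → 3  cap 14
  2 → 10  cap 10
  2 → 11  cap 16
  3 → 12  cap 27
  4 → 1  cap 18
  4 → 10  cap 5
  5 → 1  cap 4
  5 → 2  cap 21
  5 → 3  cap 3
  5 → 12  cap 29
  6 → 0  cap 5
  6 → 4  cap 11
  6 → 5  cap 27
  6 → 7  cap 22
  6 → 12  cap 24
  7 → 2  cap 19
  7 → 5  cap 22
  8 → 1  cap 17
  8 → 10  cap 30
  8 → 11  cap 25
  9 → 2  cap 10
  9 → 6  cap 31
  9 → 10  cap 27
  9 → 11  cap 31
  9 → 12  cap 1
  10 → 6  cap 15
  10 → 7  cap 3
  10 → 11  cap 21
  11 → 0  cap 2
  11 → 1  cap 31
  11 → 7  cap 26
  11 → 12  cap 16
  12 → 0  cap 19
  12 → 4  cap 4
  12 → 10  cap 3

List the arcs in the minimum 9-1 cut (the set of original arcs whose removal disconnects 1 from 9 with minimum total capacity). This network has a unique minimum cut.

Min-cut arcs: {(0,1), (0,8), (4,1), (5,1), (11,1)} (total capacity 59)

augment #1: 9→11→1 push 31
augment #2: 9→6→0→1 push 1
augment #3: 9→6→4→1 push 11
augment #4: 9→6→5→1 push 4
augment #5: 9→12→4→1 push 1
augment #6: 9→6→0→4→1 push 4
augment #7: 9→6→12→4→1 push 2
augment #8: 9→2→11→0→8→1 push 2
augment #9: 9→6→12→0→8→1 push 3
max flow = 59; residual-reachable set from 9 gives S-side
cut edges (S→T): {(0,1), (0,8), (4,1), (5,1), (11,1)} total cap 59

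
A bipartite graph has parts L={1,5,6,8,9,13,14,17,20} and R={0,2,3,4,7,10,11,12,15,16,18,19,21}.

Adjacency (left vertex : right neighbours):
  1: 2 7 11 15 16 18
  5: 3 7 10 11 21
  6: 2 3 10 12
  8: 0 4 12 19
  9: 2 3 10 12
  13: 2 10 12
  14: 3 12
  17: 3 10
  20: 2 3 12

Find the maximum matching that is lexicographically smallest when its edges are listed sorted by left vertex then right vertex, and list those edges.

|M| = 7 (so the lex-smallest maximum matching has 7 edges)
process left vertices in ascending order; for each, take the smallest-labelled available neighbour that still permits 7 edges overall, or leave it unmatched if none does
lex-smallest matching: {1-7, 5-11, 6-2, 8-0, 9-3, 13-10, 14-12}

Lex-smallest maximum matching: {(1,7), (5,11), (6,2), (8,0), (9,3), (13,10), (14,12)}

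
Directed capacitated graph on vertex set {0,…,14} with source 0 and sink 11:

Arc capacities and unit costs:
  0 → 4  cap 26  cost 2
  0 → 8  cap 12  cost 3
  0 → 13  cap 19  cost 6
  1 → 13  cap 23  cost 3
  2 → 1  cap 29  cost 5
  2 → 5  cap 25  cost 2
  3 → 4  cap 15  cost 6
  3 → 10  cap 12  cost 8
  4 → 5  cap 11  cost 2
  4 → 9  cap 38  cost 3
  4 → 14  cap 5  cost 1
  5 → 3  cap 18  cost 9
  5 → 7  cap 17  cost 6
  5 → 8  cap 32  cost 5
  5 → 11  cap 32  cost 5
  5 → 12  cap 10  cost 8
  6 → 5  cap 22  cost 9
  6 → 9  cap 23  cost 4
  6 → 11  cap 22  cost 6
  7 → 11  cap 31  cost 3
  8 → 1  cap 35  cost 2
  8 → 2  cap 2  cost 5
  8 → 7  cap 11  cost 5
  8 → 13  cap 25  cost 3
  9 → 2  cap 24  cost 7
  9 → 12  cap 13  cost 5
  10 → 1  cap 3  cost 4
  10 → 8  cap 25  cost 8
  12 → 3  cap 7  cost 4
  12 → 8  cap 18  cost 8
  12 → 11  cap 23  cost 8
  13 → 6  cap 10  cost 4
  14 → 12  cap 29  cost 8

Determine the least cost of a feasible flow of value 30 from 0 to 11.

Minimum cost for 30 units: 347

shortest-cost path #1: 0→4→5→11 push 11 @ unit cost 9 (adds 99)
shortest-cost path #2: 0→8→7→11 push 11 @ unit cost 11 (adds 121)
shortest-cost path #3: 0→8→2→5→11 push 1 @ unit cost 15 (adds 15)
shortest-cost path #4: 0→13→6→11 push 7 @ unit cost 16 (adds 112)
total cost = 347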